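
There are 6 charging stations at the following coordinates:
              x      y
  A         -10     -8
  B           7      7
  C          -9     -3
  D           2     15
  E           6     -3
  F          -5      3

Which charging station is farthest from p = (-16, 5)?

E

Since √ is increasing, it suffices to compare squared distances:
|pA|² = (-16−(-10))² + (5−(-8))² = 36 + 169 = 205
|pB|² = (-16−7)² + (5−7)² = 529 + 4 = 533
|pC|² = (-16−(-9))² + (5−(-3))² = 49 + 64 = 113
|pD|² = (-16−2)² + (5−15)² = 324 + 100 = 424
|pE|² = (-16−6)² + (5−(-3))² = 484 + 64 = 548
|pF|² = (-16−(-5))² + (5−3)² = 121 + 4 = 125
The largest is to E.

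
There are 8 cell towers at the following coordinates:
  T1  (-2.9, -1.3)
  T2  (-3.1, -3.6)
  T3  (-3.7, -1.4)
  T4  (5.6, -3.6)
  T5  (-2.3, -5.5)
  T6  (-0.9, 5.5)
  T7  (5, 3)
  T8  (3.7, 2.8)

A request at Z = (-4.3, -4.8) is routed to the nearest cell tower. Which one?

Since √ is increasing, it suffices to compare squared distances:
|ZT1|² = 1.96 + 12.25 = 14.21
|ZT2|² = 1.44 + 1.44 = 2.88
|ZT3|² = 0.36 + 11.56 = 11.92
|ZT4|² = 98.01 + 1.44 = 99.45
|ZT5|² = 4 + 0.49 = 4.49
|ZT6|² = 11.56 + 106.09 = 117.65
|ZT7|² = 86.49 + 60.84 = 147.33
|ZT8|² = 64 + 57.76 = 121.76
The smallest is to T2, so Z lies in the Voronoi region of T2.

T2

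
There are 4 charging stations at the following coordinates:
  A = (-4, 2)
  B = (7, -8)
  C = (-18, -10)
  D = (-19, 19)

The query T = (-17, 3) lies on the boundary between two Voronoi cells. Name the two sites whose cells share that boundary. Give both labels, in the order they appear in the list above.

A and C

Squared distances from T to each site:
|TA|² = (-17−(-4))² + (3−2)² = 169 + 1 = 170
|TB|² = (-17−7)² + (3−(-8))² = 576 + 121 = 697
|TC|² = (-17−(-18))² + (3−(-10))² = 1 + 169 = 170
|TD|² = (-17−(-19))² + (3−19)² = 4 + 256 = 260
T is equidistant from A and C (both at squared distance 170), and every other site is strictly farther — so T lies on the A–C Voronoi edge.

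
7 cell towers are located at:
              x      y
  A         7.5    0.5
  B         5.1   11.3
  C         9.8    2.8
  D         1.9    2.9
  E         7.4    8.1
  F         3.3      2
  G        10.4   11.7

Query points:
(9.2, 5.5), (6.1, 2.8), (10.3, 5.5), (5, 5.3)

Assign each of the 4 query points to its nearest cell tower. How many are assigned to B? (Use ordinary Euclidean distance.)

(9.2, 5.5) — d² to each: A:27.89, B:50.45, C:7.65, D:60.05, E:10, F:47.06, G:39.88 → nearest is C
(6.1, 2.8) — d² to each: A:7.25, B:73.25, C:13.69, D:17.65, E:29.78, F:8.48, G:97.7 → nearest is A
(10.3, 5.5) — d² to each: A:32.84, B:60.68, C:7.54, D:77.32, E:15.17, F:61.25, G:38.45 → nearest is C
(5, 5.3) — d² to each: A:29.29, B:36.01, C:29.29, D:15.37, E:13.6, F:13.78, G:70.12 → nearest is E
0 of the 4 points have B as nearest.

0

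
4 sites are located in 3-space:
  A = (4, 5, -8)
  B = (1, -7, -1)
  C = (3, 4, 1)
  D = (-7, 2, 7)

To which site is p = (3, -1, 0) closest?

C

Since √ is increasing, it suffices to compare squared distances:
|pA|² = 1 + 36 + 64 = 101
|pB|² = 4 + 36 + 1 = 41
|pC|² = 0 + 25 + 1 = 26
|pD|² = 100 + 9 + 49 = 158
C is nearest.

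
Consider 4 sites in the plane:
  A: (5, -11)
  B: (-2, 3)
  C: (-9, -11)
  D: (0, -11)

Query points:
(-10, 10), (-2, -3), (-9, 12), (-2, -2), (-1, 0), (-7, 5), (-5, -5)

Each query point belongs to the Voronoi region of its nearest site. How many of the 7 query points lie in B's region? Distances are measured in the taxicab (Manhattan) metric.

(-10, 10) — d to each: A:36, B:15, C:22, D:31 → nearest is B
(-2, -3) — d to each: A:15, B:6, C:15, D:10 → nearest is B
(-9, 12) — d to each: A:37, B:16, C:23, D:32 → nearest is B
(-2, -2) — d to each: A:16, B:5, C:16, D:11 → nearest is B
(-1, 0) — d to each: A:17, B:4, C:19, D:12 → nearest is B
(-7, 5) — d to each: A:28, B:7, C:18, D:23 → nearest is B
(-5, -5) — d to each: A:16, B:11, C:10, D:11 → nearest is C
6 of the 7 points have B as nearest.

6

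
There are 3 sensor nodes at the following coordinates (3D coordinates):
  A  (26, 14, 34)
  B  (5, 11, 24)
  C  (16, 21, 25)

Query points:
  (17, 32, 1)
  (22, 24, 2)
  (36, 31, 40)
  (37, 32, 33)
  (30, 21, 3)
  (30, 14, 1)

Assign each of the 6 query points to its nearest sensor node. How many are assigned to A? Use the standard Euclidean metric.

2

(17, 32, 1) — d² to each: A:1494, B:1114, C:698 → nearest is C
(22, 24, 2) — d² to each: A:1140, B:942, C:574 → nearest is C
(36, 31, 40) — d² to each: A:425, B:1617, C:725 → nearest is A
(37, 32, 33) — d² to each: A:446, B:1546, C:626 → nearest is A
(30, 21, 3) — d² to each: A:1026, B:1166, C:680 → nearest is C
(30, 14, 1) — d² to each: A:1105, B:1163, C:821 → nearest is C
2 of the 6 points have A as nearest.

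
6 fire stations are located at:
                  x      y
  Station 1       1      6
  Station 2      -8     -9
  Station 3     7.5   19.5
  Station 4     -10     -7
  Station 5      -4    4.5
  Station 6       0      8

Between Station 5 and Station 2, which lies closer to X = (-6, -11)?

Compare squared distances:
d²(X, Station 5) = (-6−(-4))² + (-11−4.5)² = 4 + 240.25 = 244.25
d²(X, Station 2) = (-6−(-8))² + (-11−(-9))² = 4 + 4 = 8
244.25 > 8, so Station 2 is closer.

Station 2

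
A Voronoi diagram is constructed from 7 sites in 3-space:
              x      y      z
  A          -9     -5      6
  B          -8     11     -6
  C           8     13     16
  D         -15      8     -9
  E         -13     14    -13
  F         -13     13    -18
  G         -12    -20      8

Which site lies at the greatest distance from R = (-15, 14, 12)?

G

Squared Euclidean distances:
|RA|² = 36 + 361 + 36 = 433
|RB|² = 49 + 9 + 324 = 382
|RC|² = 529 + 1 + 16 = 546
|RD|² = 0 + 36 + 441 = 477
|RE|² = 4 + 0 + 625 = 629
|RF|² = 4 + 1 + 900 = 905
|RG|² = 9 + 1156 + 16 = 1181
The largest is to G.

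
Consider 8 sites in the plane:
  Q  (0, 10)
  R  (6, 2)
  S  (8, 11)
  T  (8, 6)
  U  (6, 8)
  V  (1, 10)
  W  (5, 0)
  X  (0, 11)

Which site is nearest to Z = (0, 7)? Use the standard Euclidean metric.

Q

Squared Euclidean distances:
|ZQ|² = (0−0)² + (7−10)² = 0 + 9 = 9
|ZR|² = (0−6)² + (7−2)² = 36 + 25 = 61
|ZS|² = (0−8)² + (7−11)² = 64 + 16 = 80
|ZT|² = (0−8)² + (7−6)² = 64 + 1 = 65
|ZU|² = (0−6)² + (7−8)² = 36 + 1 = 37
|ZV|² = (0−1)² + (7−10)² = 1 + 9 = 10
|ZW|² = (0−5)² + (7−0)² = 25 + 49 = 74
|ZX|² = (0−0)² + (7−11)² = 0 + 16 = 16
The smallest is to Q, so Z lies in the Voronoi region of Q.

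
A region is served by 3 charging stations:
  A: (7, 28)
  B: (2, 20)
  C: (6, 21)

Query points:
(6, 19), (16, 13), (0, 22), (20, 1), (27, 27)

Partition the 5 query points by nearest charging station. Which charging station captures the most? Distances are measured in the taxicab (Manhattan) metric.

C

(6, 19) — d to each: A:10, B:5, C:2 → nearest is C
(16, 13) — d to each: A:24, B:21, C:18 → nearest is C
(0, 22) — d to each: A:13, B:4, C:7 → nearest is B
(20, 1) — d to each: A:40, B:37, C:34 → nearest is C
(27, 27) — d to each: A:21, B:32, C:27 → nearest is A
Tally — A:1, B:1, C:3. C captures the most (3).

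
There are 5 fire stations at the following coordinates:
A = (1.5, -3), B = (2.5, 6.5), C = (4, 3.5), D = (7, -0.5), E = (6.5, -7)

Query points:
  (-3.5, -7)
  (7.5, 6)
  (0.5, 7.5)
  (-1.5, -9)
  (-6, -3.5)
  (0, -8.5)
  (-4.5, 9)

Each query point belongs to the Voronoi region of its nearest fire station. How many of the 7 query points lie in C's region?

1

(-3.5, -7) — d² to each: A:41, B:218.25, C:166.5, D:152.5, E:100 → nearest is A
(7.5, 6) — d² to each: A:117, B:25.25, C:18.5, D:42.5, E:170 → nearest is C
(0.5, 7.5) — d² to each: A:111.25, B:5, C:28.25, D:106.25, E:246.25 → nearest is B
(-1.5, -9) — d² to each: A:45, B:256.25, C:186.5, D:144.5, E:68 → nearest is A
(-6, -3.5) — d² to each: A:56.5, B:172.25, C:149, D:178, E:168.5 → nearest is A
(0, -8.5) — d² to each: A:32.5, B:231.25, C:160, D:113, E:44.5 → nearest is A
(-4.5, 9) — d² to each: A:180, B:55.25, C:102.5, D:222.5, E:377 → nearest is B
1 of the 7 points has C as nearest.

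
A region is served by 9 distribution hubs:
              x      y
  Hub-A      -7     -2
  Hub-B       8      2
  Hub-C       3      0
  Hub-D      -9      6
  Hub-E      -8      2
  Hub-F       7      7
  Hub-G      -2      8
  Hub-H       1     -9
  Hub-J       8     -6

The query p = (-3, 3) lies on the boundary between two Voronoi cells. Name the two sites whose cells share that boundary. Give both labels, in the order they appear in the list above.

Hub-E and Hub-G

Squared distances from p to each site:
d²(p, Hub-A) = (-3−(-7))² + (3−(-2))² = 16 + 25 = 41
d²(p, Hub-B) = (-3−8)² + (3−2)² = 121 + 1 = 122
d²(p, Hub-C) = (-3−3)² + (3−0)² = 36 + 9 = 45
d²(p, Hub-D) = (-3−(-9))² + (3−6)² = 36 + 9 = 45
d²(p, Hub-E) = (-3−(-8))² + (3−2)² = 25 + 1 = 26
d²(p, Hub-F) = (-3−7)² + (3−7)² = 100 + 16 = 116
d²(p, Hub-G) = (-3−(-2))² + (3−8)² = 1 + 25 = 26
d²(p, Hub-H) = (-3−1)² + (3−(-9))² = 16 + 144 = 160
d²(p, Hub-J) = (-3−8)² + (3−(-6))² = 121 + 81 = 202
p is equidistant from Hub-E and Hub-G (both at squared distance 26), and every other site is strictly farther — so p lies on the Hub-E–Hub-G Voronoi edge.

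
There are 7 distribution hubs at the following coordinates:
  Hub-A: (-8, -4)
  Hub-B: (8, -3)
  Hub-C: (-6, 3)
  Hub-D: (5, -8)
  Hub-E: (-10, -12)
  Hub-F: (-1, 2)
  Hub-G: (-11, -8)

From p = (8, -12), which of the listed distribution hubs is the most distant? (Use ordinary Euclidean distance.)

Hub-C

Compare squared distances (the ordering matches that of the actual distances):
d²(p, Hub-A) = (8−(-8))² + (-12−(-4))² = 256 + 64 = 320
d²(p, Hub-B) = (8−8)² + (-12−(-3))² = 0 + 81 = 81
d²(p, Hub-C) = (8−(-6))² + (-12−3)² = 196 + 225 = 421
d²(p, Hub-D) = (8−5)² + (-12−(-8))² = 9 + 16 = 25
d²(p, Hub-E) = (8−(-10))² + (-12−(-12))² = 324 + 0 = 324
d²(p, Hub-F) = (8−(-1))² + (-12−2)² = 81 + 196 = 277
d²(p, Hub-G) = (8−(-11))² + (-12−(-8))² = 361 + 16 = 377
The largest is to Hub-C.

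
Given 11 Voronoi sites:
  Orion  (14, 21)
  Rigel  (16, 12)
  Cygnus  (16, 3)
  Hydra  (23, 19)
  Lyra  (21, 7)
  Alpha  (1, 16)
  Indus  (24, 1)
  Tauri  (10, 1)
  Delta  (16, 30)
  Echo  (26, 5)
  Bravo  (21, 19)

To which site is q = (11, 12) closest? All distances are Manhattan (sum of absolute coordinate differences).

Rigel

d(q, Orion) = 3 + 9 = 12
d(q, Rigel) = 5 + 0 = 5
d(q, Cygnus) = 5 + 9 = 14
d(q, Hydra) = 12 + 7 = 19
d(q, Lyra) = 10 + 5 = 15
d(q, Alpha) = 10 + 4 = 14
d(q, Indus) = 13 + 11 = 24
d(q, Tauri) = 1 + 11 = 12
d(q, Delta) = 5 + 18 = 23
d(q, Echo) = 15 + 7 = 22
d(q, Bravo) = 10 + 7 = 17
Rigel is nearest.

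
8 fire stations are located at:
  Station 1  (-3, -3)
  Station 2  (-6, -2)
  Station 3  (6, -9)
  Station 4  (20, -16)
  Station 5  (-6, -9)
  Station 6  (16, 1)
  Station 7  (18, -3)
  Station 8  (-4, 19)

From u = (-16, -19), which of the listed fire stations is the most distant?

Station 8

Compare squared distances (the ordering matches that of the actual distances):
d²(u, Station 1) = 169 + 256 = 425
d²(u, Station 2) = 100 + 289 = 389
d²(u, Station 3) = 484 + 100 = 584
d²(u, Station 4) = 1296 + 9 = 1305
d²(u, Station 5) = 100 + 100 = 200
d²(u, Station 6) = 1024 + 400 = 1424
d²(u, Station 7) = 1156 + 256 = 1412
d²(u, Station 8) = 144 + 1444 = 1588
The largest is to Station 8.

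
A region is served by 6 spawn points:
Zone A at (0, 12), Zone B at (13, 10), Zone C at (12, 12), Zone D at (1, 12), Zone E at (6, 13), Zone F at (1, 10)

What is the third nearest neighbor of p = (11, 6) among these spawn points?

Zone E

Since √ is increasing, it suffices to compare squared distances:
d²(p, Zone A) = (11−0)² + (6−12)² = 121 + 36 = 157
d²(p, Zone B) = (11−13)² + (6−10)² = 4 + 16 = 20
d²(p, Zone C) = (11−12)² + (6−12)² = 1 + 36 = 37
d²(p, Zone D) = (11−1)² + (6−12)² = 100 + 36 = 136
d²(p, Zone E) = (11−6)² + (6−13)² = 25 + 49 = 74
d²(p, Zone F) = (11−1)² + (6−10)² = 100 + 16 = 116
Sorted ascending: Zone B, Zone C, Zone E, Zone F, … — the third-nearest is Zone E.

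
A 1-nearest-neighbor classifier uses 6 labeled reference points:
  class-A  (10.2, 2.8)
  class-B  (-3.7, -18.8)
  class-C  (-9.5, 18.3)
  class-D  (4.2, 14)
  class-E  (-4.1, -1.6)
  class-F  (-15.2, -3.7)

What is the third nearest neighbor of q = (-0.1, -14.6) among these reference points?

class-F

Compare squared distances (the ordering matches that of the actual distances):
d²(q, class-A) = (-0.1−10.2)² + (-14.6−2.8)² = 106.09 + 302.76 = 408.85
d²(q, class-B) = (-0.1−(-3.7))² + (-14.6−(-18.8))² = 12.96 + 17.64 = 30.6
d²(q, class-C) = (-0.1−(-9.5))² + (-14.6−18.3)² = 88.36 + 1082.41 = 1170.77
d²(q, class-D) = (-0.1−4.2)² + (-14.6−14)² = 18.49 + 817.96 = 836.45
d²(q, class-E) = (-0.1−(-4.1))² + (-14.6−(-1.6))² = 16 + 169 = 185
d²(q, class-F) = (-0.1−(-15.2))² + (-14.6−(-3.7))² = 228.01 + 118.81 = 346.82
Sorted ascending: class-B, class-E, class-F, class-A, … — the third-nearest is class-F.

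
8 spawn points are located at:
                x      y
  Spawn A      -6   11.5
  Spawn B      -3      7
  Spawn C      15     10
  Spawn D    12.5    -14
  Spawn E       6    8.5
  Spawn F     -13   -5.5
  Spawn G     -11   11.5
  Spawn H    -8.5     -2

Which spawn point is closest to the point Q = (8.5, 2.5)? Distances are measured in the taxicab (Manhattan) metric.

Spawn E

d(Q, Spawn A) = 14.5 + 9 = 23.5
d(Q, Spawn B) = 11.5 + 4.5 = 16
d(Q, Spawn C) = 6.5 + 7.5 = 14
d(Q, Spawn D) = 4 + 16.5 = 20.5
d(Q, Spawn E) = 2.5 + 6 = 8.5
d(Q, Spawn F) = 21.5 + 8 = 29.5
d(Q, Spawn G) = 19.5 + 9 = 28.5
d(Q, Spawn H) = 17 + 4.5 = 21.5
Spawn E is nearest.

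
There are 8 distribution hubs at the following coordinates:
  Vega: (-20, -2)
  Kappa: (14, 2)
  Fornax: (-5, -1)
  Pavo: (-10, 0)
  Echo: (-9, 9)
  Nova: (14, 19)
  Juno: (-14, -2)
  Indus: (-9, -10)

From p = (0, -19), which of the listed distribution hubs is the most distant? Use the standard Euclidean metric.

Nova

Since √ is increasing, it suffices to compare squared distances:
d²(p, Vega) = (0−(-20))² + (-19−(-2))² = 400 + 289 = 689
d²(p, Kappa) = (0−14)² + (-19−2)² = 196 + 441 = 637
d²(p, Fornax) = (0−(-5))² + (-19−(-1))² = 25 + 324 = 349
d²(p, Pavo) = (0−(-10))² + (-19−0)² = 100 + 361 = 461
d²(p, Echo) = (0−(-9))² + (-19−9)² = 81 + 784 = 865
d²(p, Nova) = (0−14)² + (-19−19)² = 196 + 1444 = 1640
d²(p, Juno) = (0−(-14))² + (-19−(-2))² = 196 + 289 = 485
d²(p, Indus) = (0−(-9))² + (-19−(-10))² = 81 + 81 = 162
The largest is to Nova.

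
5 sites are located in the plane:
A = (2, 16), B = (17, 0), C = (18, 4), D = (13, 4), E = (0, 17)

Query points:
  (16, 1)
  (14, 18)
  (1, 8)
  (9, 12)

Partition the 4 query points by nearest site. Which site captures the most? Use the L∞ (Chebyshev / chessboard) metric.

(16, 1) — d to each: A:15, B:1, C:3, D:3, E:16 → nearest is B
(14, 18) — d to each: A:12, B:18, C:14, D:14, E:14 → nearest is A
(1, 8) — d to each: A:8, B:16, C:17, D:12, E:9 → nearest is A
(9, 12) — d to each: A:7, B:12, C:9, D:8, E:9 → nearest is A
Tally — A:3, B:1. A captures the most (3).

A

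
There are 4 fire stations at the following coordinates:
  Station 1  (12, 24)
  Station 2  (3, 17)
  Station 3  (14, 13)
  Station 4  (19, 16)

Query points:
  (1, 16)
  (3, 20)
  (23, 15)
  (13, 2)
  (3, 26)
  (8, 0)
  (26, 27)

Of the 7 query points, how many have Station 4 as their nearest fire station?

(1, 16) — d² to each: Station 1:185, Station 2:5, Station 3:178, Station 4:324 → nearest is Station 2
(3, 20) — d² to each: Station 1:97, Station 2:9, Station 3:170, Station 4:272 → nearest is Station 2
(23, 15) — d² to each: Station 1:202, Station 2:404, Station 3:85, Station 4:17 → nearest is Station 4
(13, 2) — d² to each: Station 1:485, Station 2:325, Station 3:122, Station 4:232 → nearest is Station 3
(3, 26) — d² to each: Station 1:85, Station 2:81, Station 3:290, Station 4:356 → nearest is Station 2
(8, 0) — d² to each: Station 1:592, Station 2:314, Station 3:205, Station 4:377 → nearest is Station 3
(26, 27) — d² to each: Station 1:205, Station 2:629, Station 3:340, Station 4:170 → nearest is Station 4
2 of the 7 points have Station 4 as nearest.

2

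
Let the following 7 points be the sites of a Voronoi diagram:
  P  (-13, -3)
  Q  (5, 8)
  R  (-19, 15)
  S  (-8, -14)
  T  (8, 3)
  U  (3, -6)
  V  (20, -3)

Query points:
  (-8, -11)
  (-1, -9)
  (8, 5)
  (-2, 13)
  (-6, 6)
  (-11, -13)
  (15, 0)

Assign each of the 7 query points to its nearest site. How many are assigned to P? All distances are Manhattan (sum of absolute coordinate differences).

(-8, -11) — d to each: P:13, Q:32, R:37, S:3, T:30, U:16, V:36 → nearest is S
(-1, -9) — d to each: P:18, Q:23, R:42, S:12, T:21, U:7, V:27 → nearest is U
(8, 5) — d to each: P:29, Q:6, R:37, S:35, T:2, U:16, V:20 → nearest is T
(-2, 13) — d to each: P:27, Q:12, R:19, S:33, T:20, U:24, V:38 → nearest is Q
(-6, 6) — d to each: P:16, Q:13, R:22, S:22, T:17, U:21, V:35 → nearest is Q
(-11, -13) — d to each: P:12, Q:37, R:36, S:4, T:35, U:21, V:41 → nearest is S
(15, 0) — d to each: P:31, Q:18, R:49, S:37, T:10, U:18, V:8 → nearest is V
0 of the 7 points have P as nearest.

0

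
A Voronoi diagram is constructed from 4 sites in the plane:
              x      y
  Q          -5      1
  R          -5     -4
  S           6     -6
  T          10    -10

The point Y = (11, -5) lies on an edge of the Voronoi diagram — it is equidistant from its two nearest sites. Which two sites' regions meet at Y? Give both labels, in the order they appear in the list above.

Squared distances from Y to each site:
|YQ|² = 256 + 36 = 292
|YR|² = 256 + 1 = 257
|YS|² = 25 + 1 = 26
|YT|² = 1 + 25 = 26
Y is equidistant from S and T (both at squared distance 26), and every other site is strictly farther — so Y lies on the S–T Voronoi edge.

S and T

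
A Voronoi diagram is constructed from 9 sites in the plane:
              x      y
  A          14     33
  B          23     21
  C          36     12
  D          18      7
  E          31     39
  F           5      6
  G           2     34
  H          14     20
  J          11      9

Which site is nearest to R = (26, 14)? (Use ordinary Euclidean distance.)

B

Since √ is increasing, it suffices to compare squared distances:
|RA|² = 144 + 361 = 505
|RB|² = 9 + 49 = 58
|RC|² = 100 + 4 = 104
|RD|² = 64 + 49 = 113
|RE|² = 25 + 625 = 650
|RF|² = 441 + 64 = 505
|RG|² = 576 + 400 = 976
|RH|² = 144 + 36 = 180
|RJ|² = 225 + 25 = 250
Minimum is at B.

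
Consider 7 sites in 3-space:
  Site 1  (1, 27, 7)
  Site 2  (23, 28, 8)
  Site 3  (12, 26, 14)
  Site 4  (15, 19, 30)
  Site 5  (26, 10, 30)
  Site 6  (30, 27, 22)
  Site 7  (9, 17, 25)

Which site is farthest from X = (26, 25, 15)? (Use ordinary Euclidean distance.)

Site 1

Squared Euclidean distances:
d²(X, Site 1) = (26−1)² + (25−27)² + (15−7)² = 625 + 4 + 64 = 693
d²(X, Site 2) = (26−23)² + (25−28)² + (15−8)² = 9 + 9 + 49 = 67
d²(X, Site 3) = (26−12)² + (25−26)² + (15−14)² = 196 + 1 + 1 = 198
d²(X, Site 4) = (26−15)² + (25−19)² + (15−30)² = 121 + 36 + 225 = 382
d²(X, Site 5) = (26−26)² + (25−10)² + (15−30)² = 0 + 225 + 225 = 450
d²(X, Site 6) = (26−30)² + (25−27)² + (15−22)² = 16 + 4 + 49 = 69
d²(X, Site 7) = (26−9)² + (25−17)² + (15−25)² = 289 + 64 + 100 = 453
The largest is to Site 1.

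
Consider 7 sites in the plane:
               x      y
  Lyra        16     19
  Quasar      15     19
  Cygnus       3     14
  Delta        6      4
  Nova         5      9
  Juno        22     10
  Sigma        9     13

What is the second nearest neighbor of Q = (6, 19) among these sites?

Sigma

Since √ is increasing, it suffices to compare squared distances:
d²(Q, Lyra) = (6−16)² + (19−19)² = 100 + 0 = 100
d²(Q, Quasar) = (6−15)² + (19−19)² = 81 + 0 = 81
d²(Q, Cygnus) = (6−3)² + (19−14)² = 9 + 25 = 34
d²(Q, Delta) = (6−6)² + (19−4)² = 0 + 225 = 225
d²(Q, Nova) = (6−5)² + (19−9)² = 1 + 100 = 101
d²(Q, Juno) = (6−22)² + (19−10)² = 256 + 81 = 337
d²(Q, Sigma) = (6−9)² + (19−13)² = 9 + 36 = 45
Sorted ascending: Cygnus, Sigma, Quasar, … — the second-nearest is Sigma.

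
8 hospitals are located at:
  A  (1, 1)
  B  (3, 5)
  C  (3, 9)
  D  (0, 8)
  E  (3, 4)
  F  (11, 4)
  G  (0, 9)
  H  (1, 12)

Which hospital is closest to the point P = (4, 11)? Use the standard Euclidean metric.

C

Since √ is increasing, it suffices to compare squared distances:
|PA|² = 9 + 100 = 109
|PB|² = 1 + 36 = 37
|PC|² = 1 + 4 = 5
|PD|² = 16 + 9 = 25
|PE|² = 1 + 49 = 50
|PF|² = 49 + 49 = 98
|PG|² = 16 + 4 = 20
|PH|² = 9 + 1 = 10
Minimum is at C.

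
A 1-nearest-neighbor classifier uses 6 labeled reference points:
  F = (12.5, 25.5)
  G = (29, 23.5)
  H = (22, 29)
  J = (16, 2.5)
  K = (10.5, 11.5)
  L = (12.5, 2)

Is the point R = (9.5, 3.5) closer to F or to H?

Compare squared distances:
|RF|² = (9.5−12.5)² + (3.5−25.5)² = 9 + 484 = 493
|RH|² = (9.5−22)² + (3.5−29)² = 156.25 + 650.25 = 806.5
493 < 806.5, so F is closer.

F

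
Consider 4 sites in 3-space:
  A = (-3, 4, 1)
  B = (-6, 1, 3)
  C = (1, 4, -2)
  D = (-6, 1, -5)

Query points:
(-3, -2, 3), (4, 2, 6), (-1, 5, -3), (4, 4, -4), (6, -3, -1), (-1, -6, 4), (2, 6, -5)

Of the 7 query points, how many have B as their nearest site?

(-3, -2, 3) — d² to each: A:40, B:18, C:77, D:82 → nearest is B
(4, 2, 6) — d² to each: A:78, B:110, C:77, D:222 → nearest is C
(-1, 5, -3) — d² to each: A:21, B:77, C:6, D:45 → nearest is C
(4, 4, -4) — d² to each: A:74, B:158, C:13, D:110 → nearest is C
(6, -3, -1) — d² to each: A:134, B:176, C:75, D:176 → nearest is C
(-1, -6, 4) — d² to each: A:113, B:75, C:140, D:155 → nearest is B
(2, 6, -5) — d² to each: A:65, B:153, C:14, D:89 → nearest is C
2 of the 7 points have B as nearest.

2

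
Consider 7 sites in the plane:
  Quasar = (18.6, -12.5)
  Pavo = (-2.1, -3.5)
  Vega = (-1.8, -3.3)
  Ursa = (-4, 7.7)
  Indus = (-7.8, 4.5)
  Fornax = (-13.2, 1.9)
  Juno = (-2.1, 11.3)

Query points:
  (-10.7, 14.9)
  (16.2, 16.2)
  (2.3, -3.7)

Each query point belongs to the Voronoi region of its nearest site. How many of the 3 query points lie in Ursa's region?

0

(-10.7, 14.9) — d² to each: Quasar:1609.25, Pavo:412.52, Vega:410.45, Ursa:96.73, Indus:116.57, Fornax:175.25, Juno:86.92 → nearest is Juno
(16.2, 16.2) — d² to each: Quasar:829.45, Pavo:722.98, Vega:704.25, Ursa:480.29, Indus:712.89, Fornax:1068.85, Juno:358.9 → nearest is Juno
(2.3, -3.7) — d² to each: Quasar:343.13, Pavo:19.4, Vega:16.97, Ursa:169.65, Indus:169.25, Fornax:271.61, Juno:244.36 → nearest is Vega
0 of the 3 points have Ursa as nearest.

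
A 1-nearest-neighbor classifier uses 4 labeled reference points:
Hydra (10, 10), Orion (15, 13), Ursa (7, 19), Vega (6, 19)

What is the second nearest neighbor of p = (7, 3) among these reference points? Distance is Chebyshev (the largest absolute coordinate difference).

d(p, Hydra) = max(3, 7) = 7
d(p, Orion) = max(8, 10) = 10
d(p, Ursa) = max(0, 16) = 16
d(p, Vega) = max(1, 16) = 16
Sorted ascending: Hydra, Orion, Ursa, … — the second-nearest is Orion.

Orion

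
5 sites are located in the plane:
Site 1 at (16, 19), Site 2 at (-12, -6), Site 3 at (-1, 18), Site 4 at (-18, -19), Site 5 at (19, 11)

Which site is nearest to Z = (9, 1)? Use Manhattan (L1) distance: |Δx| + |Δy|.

Site 5

d(Z, Site 1) = |9−16| + |1−19| = 7 + 18 = 25
d(Z, Site 2) = |9−(-12)| + |1−(-6)| = 21 + 7 = 28
d(Z, Site 3) = |9−(-1)| + |1−18| = 10 + 17 = 27
d(Z, Site 4) = |9−(-18)| + |1−(-19)| = 27 + 20 = 47
d(Z, Site 5) = |9−19| + |1−11| = 10 + 10 = 20
Site 5 is nearest.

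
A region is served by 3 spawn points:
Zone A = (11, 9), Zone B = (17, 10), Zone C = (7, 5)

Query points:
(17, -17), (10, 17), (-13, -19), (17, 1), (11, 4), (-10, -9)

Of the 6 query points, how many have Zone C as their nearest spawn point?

(17, -17) — d² to each: Zone A:712, Zone B:729, Zone C:584 → nearest is Zone C
(10, 17) — d² to each: Zone A:65, Zone B:98, Zone C:153 → nearest is Zone A
(-13, -19) — d² to each: Zone A:1360, Zone B:1741, Zone C:976 → nearest is Zone C
(17, 1) — d² to each: Zone A:100, Zone B:81, Zone C:116 → nearest is Zone B
(11, 4) — d² to each: Zone A:25, Zone B:72, Zone C:17 → nearest is Zone C
(-10, -9) — d² to each: Zone A:765, Zone B:1090, Zone C:485 → nearest is Zone C
4 of the 6 points have Zone C as nearest.

4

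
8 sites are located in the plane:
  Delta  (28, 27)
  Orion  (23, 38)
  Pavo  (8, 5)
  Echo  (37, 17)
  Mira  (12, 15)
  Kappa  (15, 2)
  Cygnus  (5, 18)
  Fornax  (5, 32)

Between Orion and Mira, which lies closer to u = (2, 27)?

Compare squared distances:
d²(u, Orion) = (2−23)² + (27−38)² = 441 + 121 = 562
d²(u, Mira) = (2−12)² + (27−15)² = 100 + 144 = 244
562 > 244, so Mira is closer.

Mira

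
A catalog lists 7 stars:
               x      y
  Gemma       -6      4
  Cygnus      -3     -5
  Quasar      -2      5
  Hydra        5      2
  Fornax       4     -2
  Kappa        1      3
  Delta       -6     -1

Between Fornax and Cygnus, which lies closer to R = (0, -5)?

Cygnus

Compare squared distances:
d²(R, Fornax) = (0−4)² + (-5−(-2))² = 16 + 9 = 25
d²(R, Cygnus) = (0−(-3))² + (-5−(-5))² = 9 + 0 = 9
25 > 9, so Cygnus is closer.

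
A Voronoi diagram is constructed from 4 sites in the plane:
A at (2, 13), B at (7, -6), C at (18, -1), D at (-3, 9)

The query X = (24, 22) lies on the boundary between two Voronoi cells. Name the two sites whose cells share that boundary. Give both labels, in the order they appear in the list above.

Squared distances from X to each site:
|XA|² = 484 + 81 = 565
|XB|² = 289 + 784 = 1073
|XC|² = 36 + 529 = 565
|XD|² = 729 + 169 = 898
X is equidistant from A and C (both at squared distance 565), and every other site is strictly farther — so X lies on the A–C Voronoi edge.

A and C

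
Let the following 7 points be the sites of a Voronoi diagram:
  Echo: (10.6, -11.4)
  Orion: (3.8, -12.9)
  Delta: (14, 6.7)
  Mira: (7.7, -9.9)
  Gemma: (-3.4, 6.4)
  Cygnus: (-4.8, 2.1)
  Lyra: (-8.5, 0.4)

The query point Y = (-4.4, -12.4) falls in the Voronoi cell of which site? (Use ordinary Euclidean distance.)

Squared Euclidean distances:
d²(Y, Echo) = (-4.4−10.6)² + (-12.4−(-11.4))² = 225 + 1 = 226
d²(Y, Orion) = (-4.4−3.8)² + (-12.4−(-12.9))² = 67.24 + 0.25 = 67.49
d²(Y, Delta) = (-4.4−14)² + (-12.4−6.7)² = 338.56 + 364.81 = 703.37
d²(Y, Mira) = (-4.4−7.7)² + (-12.4−(-9.9))² = 146.41 + 6.25 = 152.66
d²(Y, Gemma) = (-4.4−(-3.4))² + (-12.4−6.4)² = 1 + 353.44 = 354.44
d²(Y, Cygnus) = (-4.4−(-4.8))² + (-12.4−2.1)² = 0.16 + 210.25 = 210.41
d²(Y, Lyra) = (-4.4−(-8.5))² + (-12.4−0.4)² = 16.81 + 163.84 = 180.65
The smallest is to Orion, so Y lies in the Voronoi region of Orion.

Orion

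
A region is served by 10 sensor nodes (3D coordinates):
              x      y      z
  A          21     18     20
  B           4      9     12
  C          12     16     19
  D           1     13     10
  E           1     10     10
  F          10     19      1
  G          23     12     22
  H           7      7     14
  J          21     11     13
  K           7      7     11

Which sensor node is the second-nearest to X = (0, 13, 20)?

D

Squared Euclidean distances:
|XA|² = 441 + 25 + 0 = 466
|XB|² = 16 + 16 + 64 = 96
|XC|² = 144 + 9 + 1 = 154
|XD|² = 1 + 0 + 100 = 101
|XE|² = 1 + 9 + 100 = 110
|XF|² = 100 + 36 + 361 = 497
|XG|² = 529 + 1 + 4 = 534
|XH|² = 49 + 36 + 36 = 121
|XJ|² = 441 + 4 + 49 = 494
|XK|² = 49 + 36 + 81 = 166
Sorted ascending: B, D, E, … — the second-nearest is D.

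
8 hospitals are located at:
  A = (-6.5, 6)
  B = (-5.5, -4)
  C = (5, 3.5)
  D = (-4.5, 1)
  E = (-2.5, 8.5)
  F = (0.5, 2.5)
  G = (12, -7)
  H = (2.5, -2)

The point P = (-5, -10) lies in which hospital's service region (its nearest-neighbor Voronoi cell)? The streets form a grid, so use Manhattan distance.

B

d(P,A) = |-5−(-6.5)| + |-10−6| = 1.5 + 16 = 17.5
d(P,B) = |-5−(-5.5)| + |-10−(-4)| = 0.5 + 6 = 6.5
d(P,C) = |-5−5| + |-10−3.5| = 10 + 13.5 = 23.5
d(P,D) = |-5−(-4.5)| + |-10−1| = 0.5 + 11 = 11.5
d(P,E) = |-5−(-2.5)| + |-10−8.5| = 2.5 + 18.5 = 21
d(P,F) = |-5−0.5| + |-10−2.5| = 5.5 + 12.5 = 18
d(P,G) = |-5−12| + |-10−(-7)| = 17 + 3 = 20
d(P,H) = |-5−2.5| + |-10−(-2)| = 7.5 + 8 = 15.5
Minimum is at B.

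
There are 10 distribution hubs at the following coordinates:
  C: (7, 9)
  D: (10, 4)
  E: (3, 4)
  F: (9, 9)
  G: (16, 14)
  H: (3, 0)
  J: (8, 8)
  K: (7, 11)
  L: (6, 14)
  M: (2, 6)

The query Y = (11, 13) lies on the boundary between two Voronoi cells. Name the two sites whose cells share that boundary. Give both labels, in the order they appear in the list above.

F and K

Squared distances from Y to each site:
|YC|² = (11−7)² + (13−9)² = 16 + 16 = 32
|YD|² = (11−10)² + (13−4)² = 1 + 81 = 82
|YE|² = (11−3)² + (13−4)² = 64 + 81 = 145
|YF|² = (11−9)² + (13−9)² = 4 + 16 = 20
|YG|² = (11−16)² + (13−14)² = 25 + 1 = 26
|YH|² = (11−3)² + (13−0)² = 64 + 169 = 233
|YJ|² = (11−8)² + (13−8)² = 9 + 25 = 34
|YK|² = (11−7)² + (13−11)² = 16 + 4 = 20
|YL|² = (11−6)² + (13−14)² = 25 + 1 = 26
|YM|² = (11−2)² + (13−6)² = 81 + 49 = 130
Y is equidistant from F and K (both at squared distance 20), and every other site is strictly farther — so Y lies on the F–K Voronoi edge.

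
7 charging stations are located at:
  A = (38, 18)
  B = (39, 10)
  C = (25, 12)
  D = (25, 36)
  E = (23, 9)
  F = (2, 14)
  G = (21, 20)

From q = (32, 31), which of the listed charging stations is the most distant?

Compare squared distances (the ordering matches that of the actual distances):
|qA|² = 36 + 169 = 205
|qB|² = 49 + 441 = 490
|qC|² = 49 + 361 = 410
|qD|² = 49 + 25 = 74
|qE|² = 81 + 484 = 565
|qF|² = 900 + 289 = 1189
|qG|² = 121 + 121 = 242
The largest is to F.

F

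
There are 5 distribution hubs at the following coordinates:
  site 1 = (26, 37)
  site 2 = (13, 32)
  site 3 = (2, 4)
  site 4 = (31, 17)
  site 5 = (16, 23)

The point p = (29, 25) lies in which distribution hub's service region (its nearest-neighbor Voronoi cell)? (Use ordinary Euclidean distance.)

site 4

Squared Euclidean distances:
d²(p, site 1) = (29−26)² + (25−37)² = 9 + 144 = 153
d²(p, site 2) = (29−13)² + (25−32)² = 256 + 49 = 305
d²(p, site 3) = (29−2)² + (25−4)² = 729 + 441 = 1170
d²(p, site 4) = (29−31)² + (25−17)² = 4 + 64 = 68
d²(p, site 5) = (29−16)² + (25−23)² = 169 + 4 = 173
Minimum is at site 4.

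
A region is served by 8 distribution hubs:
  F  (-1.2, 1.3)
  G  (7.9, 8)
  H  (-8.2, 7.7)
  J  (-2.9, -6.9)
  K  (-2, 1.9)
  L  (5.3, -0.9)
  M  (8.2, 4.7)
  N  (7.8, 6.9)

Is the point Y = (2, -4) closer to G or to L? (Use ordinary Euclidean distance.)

Compare squared distances:
|YG|² = (2−7.9)² + (-4−8)² = 34.81 + 144 = 178.81
|YL|² = (2−5.3)² + (-4−(-0.9))² = 10.89 + 9.61 = 20.5
178.81 > 20.5, so L is closer.

L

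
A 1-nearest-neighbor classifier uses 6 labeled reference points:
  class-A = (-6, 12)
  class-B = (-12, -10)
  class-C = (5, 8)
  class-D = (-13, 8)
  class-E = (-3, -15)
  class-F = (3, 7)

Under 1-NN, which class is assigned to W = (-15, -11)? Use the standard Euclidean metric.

Since √ is increasing, it suffices to compare squared distances:
d²(W, class-A) = (-15−(-6))² + (-11−12)² = 81 + 529 = 610
d²(W, class-B) = (-15−(-12))² + (-11−(-10))² = 9 + 1 = 10
d²(W, class-C) = (-15−5)² + (-11−8)² = 400 + 361 = 761
d²(W, class-D) = (-15−(-13))² + (-11−8)² = 4 + 361 = 365
d²(W, class-E) = (-15−(-3))² + (-11−(-15))² = 144 + 16 = 160
d²(W, class-F) = (-15−3)² + (-11−7)² = 324 + 324 = 648
class-B is nearest.

class-B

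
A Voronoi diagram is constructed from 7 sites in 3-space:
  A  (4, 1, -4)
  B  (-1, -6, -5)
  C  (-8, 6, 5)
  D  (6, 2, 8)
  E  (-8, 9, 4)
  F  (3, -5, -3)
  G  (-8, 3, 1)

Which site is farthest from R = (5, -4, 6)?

Compare squared distances (the ordering matches that of the actual distances):
|RA|² = (5−4)² + (-4−1)² + (6−(-4))² = 1 + 25 + 100 = 126
|RB|² = (5−(-1))² + (-4−(-6))² + (6−(-5))² = 36 + 4 + 121 = 161
|RC|² = (5−(-8))² + (-4−6)² + (6−5)² = 169 + 100 + 1 = 270
|RD|² = (5−6)² + (-4−2)² + (6−8)² = 1 + 36 + 4 = 41
|RE|² = (5−(-8))² + (-4−9)² + (6−4)² = 169 + 169 + 4 = 342
|RF|² = (5−3)² + (-4−(-5))² + (6−(-3))² = 4 + 1 + 81 = 86
|RG|² = (5−(-8))² + (-4−3)² + (6−1)² = 169 + 49 + 25 = 243
The largest is to E.

E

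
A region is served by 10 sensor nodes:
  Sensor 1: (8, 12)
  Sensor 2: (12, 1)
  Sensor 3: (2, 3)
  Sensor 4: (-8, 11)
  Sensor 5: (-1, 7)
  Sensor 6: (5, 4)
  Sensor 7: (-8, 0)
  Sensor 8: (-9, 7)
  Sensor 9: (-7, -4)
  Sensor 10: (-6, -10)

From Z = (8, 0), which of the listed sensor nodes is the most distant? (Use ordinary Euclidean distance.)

Sensor 4

Squared Euclidean distances:
d²(Z, Sensor 1) = 0 + 144 = 144
d²(Z, Sensor 2) = 16 + 1 = 17
d²(Z, Sensor 3) = 36 + 9 = 45
d²(Z, Sensor 4) = 256 + 121 = 377
d²(Z, Sensor 5) = 81 + 49 = 130
d²(Z, Sensor 6) = 9 + 16 = 25
d²(Z, Sensor 7) = 256 + 0 = 256
d²(Z, Sensor 8) = 289 + 49 = 338
d²(Z, Sensor 9) = 225 + 16 = 241
d²(Z, Sensor 10) = 196 + 100 = 296
The largest is to Sensor 4.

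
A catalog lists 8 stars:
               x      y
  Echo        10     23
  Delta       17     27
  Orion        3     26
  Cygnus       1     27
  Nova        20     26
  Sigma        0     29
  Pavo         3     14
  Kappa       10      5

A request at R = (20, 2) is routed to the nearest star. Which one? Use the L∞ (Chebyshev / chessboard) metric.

Kappa

d(R, Echo) = max(10, 21) = 21
d(R, Delta) = max(3, 25) = 25
d(R, Orion) = max(17, 24) = 24
d(R, Cygnus) = max(19, 25) = 25
d(R, Nova) = max(0, 24) = 24
d(R, Sigma) = max(20, 27) = 27
d(R, Pavo) = max(17, 12) = 17
d(R, Kappa) = max(10, 3) = 10
Minimum is at Kappa.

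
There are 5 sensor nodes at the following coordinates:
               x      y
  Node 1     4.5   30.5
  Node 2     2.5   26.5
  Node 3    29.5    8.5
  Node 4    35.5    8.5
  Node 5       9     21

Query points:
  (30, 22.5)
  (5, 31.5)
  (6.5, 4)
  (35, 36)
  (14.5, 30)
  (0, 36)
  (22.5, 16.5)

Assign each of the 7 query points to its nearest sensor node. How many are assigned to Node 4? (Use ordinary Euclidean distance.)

(30, 22.5) — d² to each: Node 1:714.25, Node 2:772.25, Node 3:196.25, Node 4:226.25, Node 5:443.25 → nearest is Node 3
(5, 31.5) — d² to each: Node 1:1.25, Node 2:31.25, Node 3:1129.25, Node 4:1459.25, Node 5:126.25 → nearest is Node 1
(6.5, 4) — d² to each: Node 1:706.25, Node 2:522.25, Node 3:549.25, Node 4:861.25, Node 5:295.25 → nearest is Node 5
(35, 36) — d² to each: Node 1:960.5, Node 2:1146.5, Node 3:786.5, Node 4:756.5, Node 5:901 → nearest is Node 4
(14.5, 30) — d² to each: Node 1:100.25, Node 2:156.25, Node 3:687.25, Node 4:903.25, Node 5:111.25 → nearest is Node 1
(0, 36) — d² to each: Node 1:50.5, Node 2:96.5, Node 3:1626.5, Node 4:2016.5, Node 5:306 → nearest is Node 1
(22.5, 16.5) — d² to each: Node 1:520, Node 2:500, Node 3:113, Node 4:233, Node 5:202.5 → nearest is Node 3
1 of the 7 points has Node 4 as nearest.

1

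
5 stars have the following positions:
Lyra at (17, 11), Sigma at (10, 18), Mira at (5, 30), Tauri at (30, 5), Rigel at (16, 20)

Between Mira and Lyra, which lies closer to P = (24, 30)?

Mira

Compare squared distances:
d²(P, Mira) = (24−5)² + (30−30)² = 361 + 0 = 361
d²(P, Lyra) = (24−17)² + (30−11)² = 49 + 361 = 410
361 < 410, so Mira is closer.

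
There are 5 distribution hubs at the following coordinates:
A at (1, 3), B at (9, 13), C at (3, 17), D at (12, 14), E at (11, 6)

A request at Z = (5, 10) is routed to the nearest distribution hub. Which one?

B

Compare squared distances (the ordering matches that of the actual distances):
|ZA|² = (5−1)² + (10−3)² = 16 + 49 = 65
|ZB|² = (5−9)² + (10−13)² = 16 + 9 = 25
|ZC|² = (5−3)² + (10−17)² = 4 + 49 = 53
|ZD|² = (5−12)² + (10−14)² = 49 + 16 = 65
|ZE|² = (5−11)² + (10−6)² = 36 + 16 = 52
B is nearest.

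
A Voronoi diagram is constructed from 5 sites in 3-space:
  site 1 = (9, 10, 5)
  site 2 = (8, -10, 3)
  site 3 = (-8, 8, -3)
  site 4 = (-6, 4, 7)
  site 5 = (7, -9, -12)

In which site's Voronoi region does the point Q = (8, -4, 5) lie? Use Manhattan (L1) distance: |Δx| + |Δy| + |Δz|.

d(Q, site 1) = |8−9| + |-4−10| + |5−5| = 1 + 14 + 0 = 15
d(Q, site 2) = |8−8| + |-4−(-10)| + |5−3| = 0 + 6 + 2 = 8
d(Q, site 3) = |8−(-8)| + |-4−8| + |5−(-3)| = 16 + 12 + 8 = 36
d(Q, site 4) = |8−(-6)| + |-4−4| + |5−7| = 14 + 8 + 2 = 24
d(Q, site 5) = |8−7| + |-4−(-9)| + |5−(-12)| = 1 + 5 + 17 = 23
The smallest is to site 2, so Q lies in the Voronoi region of site 2.

site 2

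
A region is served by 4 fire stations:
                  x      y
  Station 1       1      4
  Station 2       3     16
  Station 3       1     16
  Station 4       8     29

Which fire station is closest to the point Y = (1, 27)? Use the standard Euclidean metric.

Station 4

Compare squared distances (the ordering matches that of the actual distances):
d²(Y, Station 1) = (1−1)² + (27−4)² = 0 + 529 = 529
d²(Y, Station 2) = (1−3)² + (27−16)² = 4 + 121 = 125
d²(Y, Station 3) = (1−1)² + (27−16)² = 0 + 121 = 121
d²(Y, Station 4) = (1−8)² + (27−29)² = 49 + 4 = 53
Minimum is at Station 4.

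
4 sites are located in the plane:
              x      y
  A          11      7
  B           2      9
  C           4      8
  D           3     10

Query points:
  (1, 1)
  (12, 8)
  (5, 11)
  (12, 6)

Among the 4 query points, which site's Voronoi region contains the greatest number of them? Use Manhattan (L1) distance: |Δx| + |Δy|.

A

(1, 1) — d to each: A:16, B:9, C:10, D:11 → nearest is B
(12, 8) — d to each: A:2, B:11, C:8, D:11 → nearest is A
(5, 11) — d to each: A:10, B:5, C:4, D:3 → nearest is D
(12, 6) — d to each: A:2, B:13, C:10, D:13 → nearest is A
Tally — A:2, B:1, D:1. A captures the most (2).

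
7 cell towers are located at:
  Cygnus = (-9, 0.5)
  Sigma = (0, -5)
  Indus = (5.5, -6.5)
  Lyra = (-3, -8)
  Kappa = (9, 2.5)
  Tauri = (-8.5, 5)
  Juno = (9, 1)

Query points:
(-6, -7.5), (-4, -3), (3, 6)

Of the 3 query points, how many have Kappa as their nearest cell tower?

1

(-6, -7.5) — d² to each: Cygnus:73, Sigma:42.25, Indus:133.25, Lyra:9.25, Kappa:325, Tauri:162.5, Juno:297.25 → nearest is Lyra
(-4, -3) — d² to each: Cygnus:37.25, Sigma:20, Indus:102.5, Lyra:26, Kappa:199.25, Tauri:84.25, Juno:185 → nearest is Sigma
(3, 6) — d² to each: Cygnus:174.25, Sigma:130, Indus:162.5, Lyra:232, Kappa:48.25, Tauri:133.25, Juno:61 → nearest is Kappa
1 of the 3 points has Kappa as nearest.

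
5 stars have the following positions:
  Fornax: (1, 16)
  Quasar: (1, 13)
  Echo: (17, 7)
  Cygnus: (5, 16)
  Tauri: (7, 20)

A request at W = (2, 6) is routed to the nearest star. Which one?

Squared Euclidean distances:
d²(W, Fornax) = (2−1)² + (6−16)² = 1 + 100 = 101
d²(W, Quasar) = (2−1)² + (6−13)² = 1 + 49 = 50
d²(W, Echo) = (2−17)² + (6−7)² = 225 + 1 = 226
d²(W, Cygnus) = (2−5)² + (6−16)² = 9 + 100 = 109
d²(W, Tauri) = (2−7)² + (6−20)² = 25 + 196 = 221
Quasar is nearest.

Quasar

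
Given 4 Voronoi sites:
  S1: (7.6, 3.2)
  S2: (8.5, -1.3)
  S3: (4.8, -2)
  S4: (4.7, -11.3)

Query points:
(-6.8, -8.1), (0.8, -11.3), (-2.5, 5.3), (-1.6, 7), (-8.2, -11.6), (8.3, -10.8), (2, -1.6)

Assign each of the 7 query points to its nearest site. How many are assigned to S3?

1

(-6.8, -8.1) — d² to each: S1:335.05, S2:280.33, S3:171.77, S4:142.49 → nearest is S4
(0.8, -11.3) — d² to each: S1:256.49, S2:159.29, S3:102.49, S4:15.21 → nearest is S4
(-2.5, 5.3) — d² to each: S1:106.42, S2:164.56, S3:106.58, S4:327.4 → nearest is S1
(-1.6, 7) — d² to each: S1:99.08, S2:170.9, S3:121.96, S4:374.58 → nearest is S1
(-8.2, -11.6) — d² to each: S1:468.68, S2:384.98, S3:261.16, S4:166.5 → nearest is S4
(8.3, -10.8) — d² to each: S1:196.49, S2:90.29, S3:89.69, S4:13.21 → nearest is S4
(2, -1.6) — d² to each: S1:54.4, S2:42.34, S3:8, S4:101.38 → nearest is S3
1 of the 7 points has S3 as nearest.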